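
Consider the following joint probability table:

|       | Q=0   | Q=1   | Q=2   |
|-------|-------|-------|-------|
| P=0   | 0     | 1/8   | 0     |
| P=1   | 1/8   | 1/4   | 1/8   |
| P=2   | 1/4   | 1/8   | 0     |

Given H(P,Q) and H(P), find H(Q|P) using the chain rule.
From the chain rule: H(P,Q) = H(P) + H(Q|P)
Therefore: H(Q|P) = H(P,Q) - H(P)

H(P,Q) = -[(1/8)·log₂(1/8) + (1/8)·log₂(1/8) + (1/4)·log₂(1/4) + (1/8)·log₂(1/8) + (1/4)·log₂(1/4) + (1/8)·log₂(1/8)]
  = 0.3750 + 0.3750 + 0.5000 + 0.3750 + 0.5000 + 0.3750
  = 2.5000 bits
Marginal P(P) (row sums):
  P(P=0) = 0 + 1/8 + 0 = 1/8
  P(P=1) = 1/8 + 1/4 + 1/8 = 1/2
  P(P=2) = 1/4 + 1/8 + 0 = 3/8
H(P) = -[(1/8)·log₂(1/8) + (1/2)·log₂(1/2) + (3/8)·log₂(3/8)]
  = 0.3750 + 0.5000 + 0.5306
  = 1.4056 bits

H(Q|P) = 2.5000 - 1.4056 = 1.0944 bits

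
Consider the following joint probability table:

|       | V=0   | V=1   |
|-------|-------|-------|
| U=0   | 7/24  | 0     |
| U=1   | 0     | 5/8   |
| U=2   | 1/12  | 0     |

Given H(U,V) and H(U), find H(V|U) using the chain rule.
From the chain rule: H(U,V) = H(U) + H(V|U)
Therefore: H(V|U) = H(U,V) - H(U)

H(U,V) = -[(7/24)·log₂(7/24) + (5/8)·log₂(5/8) + (1/12)·log₂(1/12)]
  = 0.5185 + 0.4238 + 0.2987
  = 1.2410 bits
Marginal P(U) (row sums):
  P(U=0) = 7/24 + 0 = 7/24
  P(U=1) = 0 + 5/8 = 5/8
  P(U=2) = 1/12 + 0 = 1/12
H(U) = -[(7/24)·log₂(7/24) + (5/8)·log₂(5/8) + (1/12)·log₂(1/12)]
  = 0.5185 + 0.4238 + 0.2987
  = 1.2410 bits

H(V|U) = 1.2410 - 1.2410 = 0.0000 bits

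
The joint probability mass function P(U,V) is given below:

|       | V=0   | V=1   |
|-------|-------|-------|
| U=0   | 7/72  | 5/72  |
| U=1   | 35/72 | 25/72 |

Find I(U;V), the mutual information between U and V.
Marginal P(U) (row sums):
  P(U=0) = 7/72 + 5/72 = 1/6
  P(U=1) = 35/72 + 25/72 = 5/6
Marginal P(V) (column sums):
  P(V=0) = 7/72 + 35/72 = 7/12
  P(V=1) = 5/72 + 25/72 = 5/12

H(U) = -[(1/6)·log₂(1/6) + (5/6)·log₂(5/6)]
  = 0.4308 + 0.2192
  = 0.6500 bits
H(V) = -[(7/12)·log₂(7/12) + (5/12)·log₂(5/12)]
  = 0.4536 + 0.5263
  = 0.9799 bits
H(U,V) = -[(7/72)·log₂(7/72) + (5/72)·log₂(5/72) + (35/72)·log₂(35/72) + (25/72)·log₂(25/72)]
  = 0.3269 + 0.2672 + 0.5059 + 0.5299
  = 1.6299 bits

I(U;V) = H(U) + H(V) - H(U,V)
  = 0.6500 + 0.9799 - 1.6299
  = 0.0000 bits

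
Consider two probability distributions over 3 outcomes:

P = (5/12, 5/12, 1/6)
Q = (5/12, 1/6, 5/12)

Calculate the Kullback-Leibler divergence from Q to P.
D(P||Q) = Σ P(i) log₂(P(i)/Q(i))
  i=0: (5/12) × log₂((5/12)/(5/12)) = (5/12) × log₂(1) = 0.0000
  i=1: (5/12) × log₂((5/12)/(1/6)) = (5/12) × log₂(5/2) = 0.5508
  i=2: (1/6) × log₂((1/6)/(5/12)) = (1/6) × log₂(2/5) = -0.2203
D(P||Q) = 0.0000 + 0.5508 - 0.2203
  = 0.3305 bits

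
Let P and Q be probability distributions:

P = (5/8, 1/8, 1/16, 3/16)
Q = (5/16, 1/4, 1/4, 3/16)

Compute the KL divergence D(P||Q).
D(P||Q) = Σ P(i) log₂(P(i)/Q(i))
  i=0: (5/8) × log₂((5/8)/(5/16)) = (5/8) × log₂(2) = 0.6250
  i=1: (1/8) × log₂((1/8)/(1/4)) = (1/8) × log₂(1/2) = -0.1250
  i=2: (1/16) × log₂((1/16)/(1/4)) = (1/16) × log₂(1/4) = -0.1250
  i=3: (3/16) × log₂((3/16)/(3/16)) = (3/16) × log₂(1) = 0.0000
D(P||Q) = 0.6250 - 0.1250 - 0.1250 + 0.0000
  = 0.3750 bits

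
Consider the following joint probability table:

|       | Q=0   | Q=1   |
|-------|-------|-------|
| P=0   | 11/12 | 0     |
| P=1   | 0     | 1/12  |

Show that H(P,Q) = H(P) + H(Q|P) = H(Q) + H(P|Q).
Marginal P(P) (row sums):
  P(P=0) = 11/12 + 0 = 11/12
  P(P=1) = 0 + 1/12 = 1/12
Marginal P(Q) (column sums):
  P(Q=0) = 11/12 + 0 = 11/12
  P(Q=1) = 0 + 1/12 = 1/12

Decomposition 1: H(P) + H(Q|P)
H(P) = -[(11/12)·log₂(11/12) + (1/12)·log₂(1/12)]
  = 0.1151 + 0.2987
  = 0.4138 bits
H(Q|P) = -Σ P(P,Q)·log₂ P(Q|P), where P(Q|P) = P(P,Q) / P(P)
  (cells with P(P,Q) = 0 contribute 0)
  (P=0,Q=0): P(Q|P) = (11/12)/(11/12) = 1;  -(11/12)·log₂(1) = 0.0000
  (P=1,Q=1): P(Q|P) = (1/12)/(1/12) = 1;  -(1/12)·log₂(1) = 0.0000
H(Q|P) = 0.0000 + 0.0000
  = 0.0000 bits
H(P) + H(Q|P) = 0.4138 + 0.0000 = 0.4138 bits

Decomposition 2: H(Q) + H(P|Q)
H(Q) = -[(11/12)·log₂(11/12) + (1/12)·log₂(1/12)]
  = 0.1151 + 0.2987
  = 0.4138 bits
H(P|Q) = -Σ P(P,Q)·log₂ P(P|Q), where P(P|Q) = P(P,Q) / P(Q)
  (cells with P(P,Q) = 0 contribute 0)
  (P=0,Q=0): P(P|Q) = (11/12)/(11/12) = 1;  -(11/12)·log₂(1) = 0.0000
  (P=1,Q=1): P(P|Q) = (1/12)/(1/12) = 1;  -(1/12)·log₂(1) = 0.0000
H(P|Q) = 0.0000 + 0.0000
  = 0.0000 bits
H(Q) + H(P|Q) = 0.4138 + 0.0000 = 0.4138 bits

Direct computation of the joint entropy:
H(P,Q) = -[(11/12)·log₂(11/12) + (1/12)·log₂(1/12)]
  = 0.1151 + 0.2987
  = 0.4138 bits

All three agree: H(P,Q) = 0.4138 bits ✓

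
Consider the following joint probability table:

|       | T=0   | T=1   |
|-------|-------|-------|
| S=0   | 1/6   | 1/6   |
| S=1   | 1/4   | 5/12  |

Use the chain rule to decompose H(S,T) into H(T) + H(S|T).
By the chain rule: H(S,T) = H(T) + H(S|T)

Marginal P(T) (column sums):
  P(T=0) = 1/6 + 1/4 = 5/12
  P(T=1) = 1/6 + 5/12 = 7/12
H(T) = -[(5/12)·log₂(5/12) + (7/12)·log₂(7/12)]
  = 0.5263 + 0.4536
  = 0.9799 bits
H(S|T) = -Σ P(S,T)·log₂ P(S|T), where P(S|T) = P(S,T) / P(T)
  (S=0,T=0): P(S|T) = (1/6)/(5/12) = 2/5;  -(1/6)·log₂(2/5) = 0.2203
  (S=0,T=1): P(S|T) = (1/6)/(7/12) = 2/7;  -(1/6)·log₂(2/7) = 0.3012
  (S=1,T=0): P(S|T) = (1/4)/(5/12) = 3/5;  -(1/4)·log₂(3/5) = 0.1842
  (S=1,T=1): P(S|T) = (5/12)/(7/12) = 5/7;  -(5/12)·log₂(5/7) = 0.2023
H(S|T) = 0.2203 + 0.3012 + 0.1842 + 0.2023
  = 0.9080 bits

H(S,T) = H(T) + H(S|T) = 0.9799 + 0.9080 = 1.8879 bits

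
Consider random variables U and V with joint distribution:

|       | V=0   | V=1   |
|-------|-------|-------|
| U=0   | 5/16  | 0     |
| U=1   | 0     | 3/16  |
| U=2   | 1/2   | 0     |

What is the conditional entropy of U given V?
Marginal P(V) (column sums):
  P(V=0) = 5/16 + 0 + 1/2 = 13/16
  P(V=1) = 0 + 3/16 + 0 = 3/16

H(U|V) = -Σ P(U,V)·log₂ P(U|V), where P(U|V) = P(U,V) / P(V)
  (cells with P(U,V) = 0 contribute 0)
  (U=0,V=0): P(U|V) = (5/16)/(13/16) = 5/13;  -(5/16)·log₂(5/13) = 0.4308
  (U=1,V=1): P(U|V) = (3/16)/(3/16) = 1;  -(3/16)·log₂(1) = 0.0000
  (U=2,V=0): P(U|V) = (1/2)/(13/16) = 8/13;  -(1/2)·log₂(8/13) = 0.3502
H(U|V) = 0.4308 + 0.0000 + 0.3502
  = 0.7810 bits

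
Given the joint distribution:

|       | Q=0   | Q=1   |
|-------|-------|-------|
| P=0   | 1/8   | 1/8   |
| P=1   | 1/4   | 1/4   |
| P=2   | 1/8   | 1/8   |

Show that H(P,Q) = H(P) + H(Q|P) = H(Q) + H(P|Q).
Marginal P(P) (row sums):
  P(P=0) = 1/8 + 1/8 = 1/4
  P(P=1) = 1/4 + 1/4 = 1/2
  P(P=2) = 1/8 + 1/8 = 1/4
Marginal P(Q) (column sums):
  P(Q=0) = 1/8 + 1/4 + 1/8 = 1/2
  P(Q=1) = 1/8 + 1/4 + 1/8 = 1/2

Decomposition 1: H(P) + H(Q|P)
H(P) = -[(1/4)·log₂(1/4) + (1/2)·log₂(1/2) + (1/4)·log₂(1/4)]
  = 0.5000 + 0.5000 + 0.5000
  = 1.5000 bits
H(Q|P) = -Σ P(P,Q)·log₂ P(Q|P), where P(Q|P) = P(P,Q) / P(P)
  (P=0,Q=0): P(Q|P) = (1/8)/(1/4) = 1/2;  -(1/8)·log₂(1/2) = 0.1250
  (P=0,Q=1): P(Q|P) = (1/8)/(1/4) = 1/2;  -(1/8)·log₂(1/2) = 0.1250
  (P=1,Q=0): P(Q|P) = (1/4)/(1/2) = 1/2;  -(1/4)·log₂(1/2) = 0.2500
  (P=1,Q=1): P(Q|P) = (1/4)/(1/2) = 1/2;  -(1/4)·log₂(1/2) = 0.2500
  (P=2,Q=0): P(Q|P) = (1/8)/(1/4) = 1/2;  -(1/8)·log₂(1/2) = 0.1250
  (P=2,Q=1): P(Q|P) = (1/8)/(1/4) = 1/2;  -(1/8)·log₂(1/2) = 0.1250
H(Q|P) = 0.1250 + 0.1250 + 0.2500 + 0.2500 + 0.1250 + 0.1250
  = 1.0000 bits
H(P) + H(Q|P) = 1.5000 + 1.0000 = 2.5000 bits

Decomposition 2: H(Q) + H(P|Q)
H(Q) = -[(1/2)·log₂(1/2) + (1/2)·log₂(1/2)]
  = 0.5000 + 0.5000
  = 1.0000 bits
H(P|Q) = -Σ P(P,Q)·log₂ P(P|Q), where P(P|Q) = P(P,Q) / P(Q)
  (P=0,Q=0): P(P|Q) = (1/8)/(1/2) = 1/4;  -(1/8)·log₂(1/4) = 0.2500
  (P=0,Q=1): P(P|Q) = (1/8)/(1/2) = 1/4;  -(1/8)·log₂(1/4) = 0.2500
  (P=1,Q=0): P(P|Q) = (1/4)/(1/2) = 1/2;  -(1/4)·log₂(1/2) = 0.2500
  (P=1,Q=1): P(P|Q) = (1/4)/(1/2) = 1/2;  -(1/4)·log₂(1/2) = 0.2500
  (P=2,Q=0): P(P|Q) = (1/8)/(1/2) = 1/4;  -(1/8)·log₂(1/4) = 0.2500
  (P=2,Q=1): P(P|Q) = (1/8)/(1/2) = 1/4;  -(1/8)·log₂(1/4) = 0.2500
H(P|Q) = 0.2500 + 0.2500 + 0.2500 + 0.2500 + 0.2500 + 0.2500
  = 1.5000 bits
H(Q) + H(P|Q) = 1.0000 + 1.5000 = 2.5000 bits

Direct computation of the joint entropy:
H(P,Q) = -[(1/8)·log₂(1/8) + (1/8)·log₂(1/8) + (1/4)·log₂(1/4) + (1/4)·log₂(1/4) + (1/8)·log₂(1/8) + (1/8)·log₂(1/8)]
  = 0.3750 + 0.3750 + 0.5000 + 0.5000 + 0.3750 + 0.3750
  = 2.5000 bits

All three agree: H(P,Q) = 2.5000 bits ✓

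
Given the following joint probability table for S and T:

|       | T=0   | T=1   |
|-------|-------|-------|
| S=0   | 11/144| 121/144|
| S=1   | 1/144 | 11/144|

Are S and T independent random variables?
Marginal P(S) (row sums):
  P(S=0) = 11/144 + 121/144 = 11/12
  P(S=1) = 1/144 + 11/144 = 1/12
Marginal P(T) (column sums):
  P(T=0) = 11/144 + 1/144 = 1/12
  P(T=1) = 121/144 + 11/144 = 11/12

S and T are independent iff P(S=i,T=j) = P(S=i)·P(T=j) for every cell.
  P(S=0)·P(T=0) = 11/12 × 1/12 = 11/144 = P(S=0,T=0) ✓
  P(S=0)·P(T=1) = 11/12 × 11/12 = 121/144 = P(S=0,T=1) ✓
  P(S=1)·P(T=0) = 1/12 × 1/12 = 1/144 = P(S=1,T=0) ✓
  P(S=1)·P(T=1) = 1/12 × 11/12 = 11/144 = P(S=1,T=1) ✓

Yes, S and T are independent: every cell factors, so I(S;T) = 0 bits.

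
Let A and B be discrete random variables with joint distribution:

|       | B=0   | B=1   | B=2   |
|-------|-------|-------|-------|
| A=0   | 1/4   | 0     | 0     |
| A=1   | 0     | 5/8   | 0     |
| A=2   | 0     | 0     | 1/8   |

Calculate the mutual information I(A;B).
Marginal P(A) (row sums):
  P(A=0) = 1/4 + 0 + 0 = 1/4
  P(A=1) = 0 + 5/8 + 0 = 5/8
  P(A=2) = 0 + 0 + 1/8 = 1/8
Marginal P(B) (column sums):
  P(B=0) = 1/4 + 0 + 0 = 1/4
  P(B=1) = 0 + 5/8 + 0 = 5/8
  P(B=2) = 0 + 0 + 1/8 = 1/8

H(A) = -[(1/4)·log₂(1/4) + (5/8)·log₂(5/8) + (1/8)·log₂(1/8)]
  = 0.5000 + 0.4238 + 0.3750
  = 1.2988 bits
H(B) = -[(1/4)·log₂(1/4) + (5/8)·log₂(5/8) + (1/8)·log₂(1/8)]
  = 0.5000 + 0.4238 + 0.3750
  = 1.2988 bits
H(A,B) = -[(1/4)·log₂(1/4) + (5/8)·log₂(5/8) + (1/8)·log₂(1/8)]
  = 0.5000 + 0.4238 + 0.3750
  = 1.2988 bits

I(A;B) = H(A) + H(B) - H(A,B)
  = 1.2988 + 1.2988 - 1.2988
  = 1.2988 bits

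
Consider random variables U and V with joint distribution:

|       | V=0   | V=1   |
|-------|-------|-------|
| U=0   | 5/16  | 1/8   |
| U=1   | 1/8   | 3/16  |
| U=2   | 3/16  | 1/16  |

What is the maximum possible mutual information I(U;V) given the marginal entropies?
The upper bound on mutual information is I(U;V) ≤ min(H(U), H(V)).

Marginal P(U) (row sums):
  P(U=0) = 5/16 + 1/8 = 7/16
  P(U=1) = 1/8 + 3/16 = 5/16
  P(U=2) = 3/16 + 1/16 = 1/4
Marginal P(V) (column sums):
  P(V=0) = 5/16 + 1/8 + 3/16 = 5/8
  P(V=1) = 1/8 + 3/16 + 1/16 = 3/8

H(U) = -[(7/16)·log₂(7/16) + (5/16)·log₂(5/16) + (1/4)·log₂(1/4)]
  = 0.5218 + 0.5244 + 0.5000
  = 1.5462 bits
H(V) = -[(5/8)·log₂(5/8) + (3/8)·log₂(3/8)]
  = 0.4238 + 0.5306
  = 0.9544 bits

Maximum possible I(U;V) = min(1.5462, 0.9544) = 0.9544 bits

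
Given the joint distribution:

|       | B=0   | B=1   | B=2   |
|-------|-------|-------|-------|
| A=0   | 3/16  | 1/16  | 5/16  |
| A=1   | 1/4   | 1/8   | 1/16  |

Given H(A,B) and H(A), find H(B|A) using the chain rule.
From the chain rule: H(A,B) = H(A) + H(B|A)
Therefore: H(B|A) = H(A,B) - H(A)

H(A,B) = -[(3/16)·log₂(3/16) + (1/16)·log₂(1/16) + (5/16)·log₂(5/16) + (1/4)·log₂(1/4) + (1/8)·log₂(1/8) + (1/16)·log₂(1/16)]
  = 0.4528 + 0.2500 + 0.5244 + 0.5000 + 0.3750 + 0.2500
  = 2.3522 bits
Marginal P(A) (row sums):
  P(A=0) = 3/16 + 1/16 + 5/16 = 9/16
  P(A=1) = 1/4 + 1/8 + 1/16 = 7/16
H(A) = -[(9/16)·log₂(9/16) + (7/16)·log₂(7/16)]
  = 0.4669 + 0.5218
  = 0.9887 bits

H(B|A) = 2.3522 - 0.9887 = 1.3635 bits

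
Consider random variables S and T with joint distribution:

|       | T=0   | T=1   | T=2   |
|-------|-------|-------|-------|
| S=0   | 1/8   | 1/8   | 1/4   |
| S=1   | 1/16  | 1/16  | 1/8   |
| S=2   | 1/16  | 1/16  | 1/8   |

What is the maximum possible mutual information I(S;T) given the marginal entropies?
The upper bound on mutual information is I(S;T) ≤ min(H(S), H(T)).

Marginal P(S) (row sums):
  P(S=0) = 1/8 + 1/8 + 1/4 = 1/2
  P(S=1) = 1/16 + 1/16 + 1/8 = 1/4
  P(S=2) = 1/16 + 1/16 + 1/8 = 1/4
Marginal P(T) (column sums):
  P(T=0) = 1/8 + 1/16 + 1/16 = 1/4
  P(T=1) = 1/8 + 1/16 + 1/16 = 1/4
  P(T=2) = 1/4 + 1/8 + 1/8 = 1/2

H(S) = -[(1/2)·log₂(1/2) + (1/4)·log₂(1/4) + (1/4)·log₂(1/4)]
  = 0.5000 + 0.5000 + 0.5000
  = 1.5000 bits
H(T) = -[(1/4)·log₂(1/4) + (1/4)·log₂(1/4) + (1/2)·log₂(1/2)]
  = 0.5000 + 0.5000 + 0.5000
  = 1.5000 bits

Maximum possible I(S;T) = min(1.5000, 1.5000) = 1.5000 bits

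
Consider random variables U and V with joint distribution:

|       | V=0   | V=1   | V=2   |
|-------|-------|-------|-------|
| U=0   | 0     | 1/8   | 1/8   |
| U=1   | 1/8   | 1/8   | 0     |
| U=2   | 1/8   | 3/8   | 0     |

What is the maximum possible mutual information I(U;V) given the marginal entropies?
The upper bound on mutual information is I(U;V) ≤ min(H(U), H(V)).

Marginal P(U) (row sums):
  P(U=0) = 0 + 1/8 + 1/8 = 1/4
  P(U=1) = 1/8 + 1/8 + 0 = 1/4
  P(U=2) = 1/8 + 3/8 + 0 = 1/2
Marginal P(V) (column sums):
  P(V=0) = 0 + 1/8 + 1/8 = 1/4
  P(V=1) = 1/8 + 1/8 + 3/8 = 5/8
  P(V=2) = 1/8 + 0 + 0 = 1/8

H(U) = -[(1/4)·log₂(1/4) + (1/4)·log₂(1/4) + (1/2)·log₂(1/2)]
  = 0.5000 + 0.5000 + 0.5000
  = 1.5000 bits
H(V) = -[(1/4)·log₂(1/4) + (5/8)·log₂(5/8) + (1/8)·log₂(1/8)]
  = 0.5000 + 0.4238 + 0.3750
  = 1.2988 bits

Maximum possible I(U;V) = min(1.5000, 1.2988) = 1.2988 bits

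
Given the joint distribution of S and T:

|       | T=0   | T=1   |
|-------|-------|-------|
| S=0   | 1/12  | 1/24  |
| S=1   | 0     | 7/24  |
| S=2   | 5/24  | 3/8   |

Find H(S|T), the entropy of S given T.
Marginal P(T) (column sums):
  P(T=0) = 1/12 + 0 + 5/24 = 7/24
  P(T=1) = 1/24 + 7/24 + 3/8 = 17/24

H(S|T) = -Σ P(S,T)·log₂ P(S|T), where P(S|T) = P(S,T) / P(T)
  (cells with P(S,T) = 0 contribute 0)
  (S=0,T=0): P(S|T) = (1/12)/(7/24) = 2/7;  -(1/12)·log₂(2/7) = 0.1506
  (S=0,T=1): P(S|T) = (1/24)/(17/24) = 1/17;  -(1/24)·log₂(1/17) = 0.1703
  (S=1,T=1): P(S|T) = (7/24)/(17/24) = 7/17;  -(7/24)·log₂(7/17) = 0.3734
  (S=2,T=0): P(S|T) = (5/24)/(7/24) = 5/7;  -(5/24)·log₂(5/7) = 0.1011
  (S=2,T=1): P(S|T) = (3/8)/(17/24) = 9/17;  -(3/8)·log₂(9/17) = 0.3441
H(S|T) = 0.1506 + 0.1703 + 0.3734 + 0.1011 + 0.3441
  = 1.1395 bits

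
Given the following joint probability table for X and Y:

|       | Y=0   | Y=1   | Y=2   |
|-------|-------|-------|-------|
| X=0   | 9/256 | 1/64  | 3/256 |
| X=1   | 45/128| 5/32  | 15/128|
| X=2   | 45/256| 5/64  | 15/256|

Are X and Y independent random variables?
Marginal P(X) (row sums):
  P(X=0) = 9/256 + 1/64 + 3/256 = 1/16
  P(X=1) = 45/128 + 5/32 + 15/128 = 5/8
  P(X=2) = 45/256 + 5/64 + 15/256 = 5/16
Marginal P(Y) (column sums):
  P(Y=0) = 9/256 + 45/128 + 45/256 = 9/16
  P(Y=1) = 1/64 + 5/32 + 5/64 = 1/4
  P(Y=2) = 3/256 + 15/128 + 15/256 = 3/16

X and Y are independent iff P(X=i,Y=j) = P(X=i)·P(Y=j) for every cell.
  P(X=0)·P(Y=0) = 1/16 × 9/16 = 9/256 = P(X=0,Y=0) ✓
  P(X=0)·P(Y=1) = 1/16 × 1/4 = 1/64 = P(X=0,Y=1) ✓
  P(X=0)·P(Y=2) = 1/16 × 3/16 = 3/256 = P(X=0,Y=2) ✓
  P(X=1)·P(Y=0) = 5/8 × 9/16 = 45/128 = P(X=1,Y=0) ✓
  P(X=1)·P(Y=1) = 5/8 × 1/4 = 5/32 = P(X=1,Y=1) ✓
  P(X=1)·P(Y=2) = 5/8 × 3/16 = 15/128 = P(X=1,Y=2) ✓
  P(X=2)·P(Y=0) = 5/16 × 9/16 = 45/256 = P(X=2,Y=0) ✓
  P(X=2)·P(Y=1) = 5/16 × 1/4 = 5/64 = P(X=2,Y=1) ✓
  P(X=2)·P(Y=2) = 5/16 × 3/16 = 15/256 = P(X=2,Y=2) ✓

Yes, X and Y are independent: every cell factors, so I(X;Y) = 0 bits.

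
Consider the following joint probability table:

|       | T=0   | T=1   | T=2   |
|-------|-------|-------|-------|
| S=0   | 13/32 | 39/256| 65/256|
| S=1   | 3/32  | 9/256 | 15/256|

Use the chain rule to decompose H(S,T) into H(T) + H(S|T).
By the chain rule: H(S,T) = H(T) + H(S|T)

Marginal P(T) (column sums):
  P(T=0) = 13/32 + 3/32 = 1/2
  P(T=1) = 39/256 + 9/256 = 3/16
  P(T=2) = 65/256 + 15/256 = 5/16
H(T) = -[(1/2)·log₂(1/2) + (3/16)·log₂(3/16) + (5/16)·log₂(5/16)]
  = 0.5000 + 0.4528 + 0.5244
  = 1.4772 bits
H(S|T) = -Σ P(S,T)·log₂ P(S|T), where P(S|T) = P(S,T) / P(T)
  (S=0,T=0): P(S|T) = (13/32)/(1/2) = 13/16;  -(13/32)·log₂(13/16) = 0.1217
  (S=0,T=1): P(S|T) = (39/256)/(3/16) = 13/16;  -(39/256)·log₂(13/16) = 0.0456
  (S=0,T=2): P(S|T) = (65/256)/(5/16) = 13/16;  -(65/256)·log₂(13/16) = 0.0761
  (S=1,T=0): P(S|T) = (3/32)/(1/2) = 3/16;  -(3/32)·log₂(3/16) = 0.2264
  (S=1,T=1): P(S|T) = (9/256)/(3/16) = 3/16;  -(9/256)·log₂(3/16) = 0.0849
  (S=1,T=2): P(S|T) = (15/256)/(5/16) = 3/16;  -(15/256)·log₂(3/16) = 0.1415
H(S|T) = 0.1217 + 0.0456 + 0.0761 + 0.2264 + 0.0849 + 0.1415
  = 0.6962 bits

H(S,T) = H(T) + H(S|T) = 1.4772 + 0.6962 = 2.1734 bits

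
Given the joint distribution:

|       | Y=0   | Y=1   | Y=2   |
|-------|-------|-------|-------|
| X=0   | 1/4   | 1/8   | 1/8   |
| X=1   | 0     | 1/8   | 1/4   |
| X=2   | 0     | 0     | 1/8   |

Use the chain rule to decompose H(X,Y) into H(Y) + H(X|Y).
By the chain rule: H(X,Y) = H(Y) + H(X|Y)

Marginal P(Y) (column sums):
  P(Y=0) = 1/4 + 0 + 0 = 1/4
  P(Y=1) = 1/8 + 1/8 + 0 = 1/4
  P(Y=2) = 1/8 + 1/4 + 1/8 = 1/2
H(Y) = -[(1/4)·log₂(1/4) + (1/4)·log₂(1/4) + (1/2)·log₂(1/2)]
  = 0.5000 + 0.5000 + 0.5000
  = 1.5000 bits
H(X|Y) = -Σ P(X,Y)·log₂ P(X|Y), where P(X|Y) = P(X,Y) / P(Y)
  (cells with P(X,Y) = 0 contribute 0)
  (X=0,Y=0): P(X|Y) = (1/4)/(1/4) = 1;  -(1/4)·log₂(1) = 0.0000
  (X=0,Y=1): P(X|Y) = (1/8)/(1/4) = 1/2;  -(1/8)·log₂(1/2) = 0.1250
  (X=0,Y=2): P(X|Y) = (1/8)/(1/2) = 1/4;  -(1/8)·log₂(1/4) = 0.2500
  (X=1,Y=1): P(X|Y) = (1/8)/(1/4) = 1/2;  -(1/8)·log₂(1/2) = 0.1250
  (X=1,Y=2): P(X|Y) = (1/4)/(1/2) = 1/2;  -(1/4)·log₂(1/2) = 0.2500
  (X=2,Y=2): P(X|Y) = (1/8)/(1/2) = 1/4;  -(1/8)·log₂(1/4) = 0.2500
H(X|Y) = 0.0000 + 0.1250 + 0.2500 + 0.1250 + 0.2500 + 0.2500
  = 1.0000 bits

H(X,Y) = H(Y) + H(X|Y) = 1.5000 + 1.0000 = 2.5000 bits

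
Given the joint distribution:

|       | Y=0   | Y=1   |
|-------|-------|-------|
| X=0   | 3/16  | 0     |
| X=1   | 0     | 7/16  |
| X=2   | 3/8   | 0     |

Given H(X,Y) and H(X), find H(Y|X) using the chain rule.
From the chain rule: H(X,Y) = H(X) + H(Y|X)
Therefore: H(Y|X) = H(X,Y) - H(X)

H(X,Y) = -[(3/16)·log₂(3/16) + (7/16)·log₂(7/16) + (3/8)·log₂(3/8)]
  = 0.4528 + 0.5218 + 0.5306
  = 1.5052 bits
Marginal P(X) (row sums):
  P(X=0) = 3/16 + 0 = 3/16
  P(X=1) = 0 + 7/16 = 7/16
  P(X=2) = 3/8 + 0 = 3/8
H(X) = -[(3/16)·log₂(3/16) + (7/16)·log₂(7/16) + (3/8)·log₂(3/8)]
  = 0.4528 + 0.5218 + 0.5306
  = 1.5052 bits

H(Y|X) = 1.5052 - 1.5052 = 0.0000 bits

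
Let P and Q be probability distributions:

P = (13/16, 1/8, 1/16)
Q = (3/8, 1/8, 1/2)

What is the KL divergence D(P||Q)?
D(P||Q) = Σ P(i) log₂(P(i)/Q(i))
  i=0: (13/16) × log₂((13/16)/(3/8)) = (13/16) × log₂(13/6) = 0.9063
  i=1: (1/8) × log₂((1/8)/(1/8)) = (1/8) × log₂(1) = 0.0000
  i=2: (1/16) × log₂((1/16)/(1/2)) = (1/16) × log₂(1/8) = -0.1875
D(P||Q) = 0.9063 + 0.0000 - 0.1875
  = 0.7188 bits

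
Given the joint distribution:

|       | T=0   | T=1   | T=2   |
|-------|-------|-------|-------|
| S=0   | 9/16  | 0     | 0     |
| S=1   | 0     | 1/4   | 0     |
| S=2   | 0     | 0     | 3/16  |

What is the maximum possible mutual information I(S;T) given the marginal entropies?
The upper bound on mutual information is I(S;T) ≤ min(H(S), H(T)).

Marginal P(S) (row sums):
  P(S=0) = 9/16 + 0 + 0 = 9/16
  P(S=1) = 0 + 1/4 + 0 = 1/4
  P(S=2) = 0 + 0 + 3/16 = 3/16
Marginal P(T) (column sums):
  P(T=0) = 9/16 + 0 + 0 = 9/16
  P(T=1) = 0 + 1/4 + 0 = 1/4
  P(T=2) = 0 + 0 + 3/16 = 3/16

H(S) = -[(9/16)·log₂(9/16) + (1/4)·log₂(1/4) + (3/16)·log₂(3/16)]
  = 0.4669 + 0.5000 + 0.4528
  = 1.4197 bits
H(T) = -[(9/16)·log₂(9/16) + (1/4)·log₂(1/4) + (3/16)·log₂(3/16)]
  = 0.4669 + 0.5000 + 0.4528
  = 1.4197 bits

Maximum possible I(S;T) = min(1.4197, 1.4197) = 1.4197 bits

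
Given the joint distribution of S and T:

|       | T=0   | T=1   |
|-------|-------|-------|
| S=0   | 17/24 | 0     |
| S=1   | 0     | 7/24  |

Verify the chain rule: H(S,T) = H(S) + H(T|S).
Left side:
H(S,T) = -[(17/24)·log₂(17/24) + (7/24)·log₂(7/24)]
  = 0.3524 + 0.5185
  = 0.8709 bits

Right side:
Marginal P(S) (row sums):
  P(S=0) = 17/24 + 0 = 17/24
  P(S=1) = 0 + 7/24 = 7/24
H(S) = -[(17/24)·log₂(17/24) + (7/24)·log₂(7/24)]
  = 0.3524 + 0.5185
  = 0.8709 bits
H(T|S) = -Σ P(S,T)·log₂ P(T|S), where P(T|S) = P(S,T) / P(S)
  (cells with P(S,T) = 0 contribute 0)
  (S=0,T=0): P(T|S) = (17/24)/(17/24) = 1;  -(17/24)·log₂(1) = 0.0000
  (S=1,T=1): P(T|S) = (7/24)/(7/24) = 1;  -(7/24)·log₂(1) = 0.0000
H(T|S) = 0.0000 + 0.0000
  = 0.0000 bits
H(S) + H(T|S) = 0.8709 + 0.0000 = 0.8709 bits

Both sides equal 0.8709 bits, so the chain rule holds ✓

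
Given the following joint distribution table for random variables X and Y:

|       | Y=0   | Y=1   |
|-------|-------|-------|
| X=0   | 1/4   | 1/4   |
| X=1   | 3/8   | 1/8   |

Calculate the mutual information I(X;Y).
Marginal P(X) (row sums):
  P(X=0) = 1/4 + 1/4 = 1/2
  P(X=1) = 3/8 + 1/8 = 1/2
Marginal P(Y) (column sums):
  P(Y=0) = 1/4 + 3/8 = 5/8
  P(Y=1) = 1/4 + 1/8 = 3/8

H(X) = -[(1/2)·log₂(1/2) + (1/2)·log₂(1/2)]
  = 0.5000 + 0.5000
  = 1.0000 bits
H(Y) = -[(5/8)·log₂(5/8) + (3/8)·log₂(3/8)]
  = 0.4238 + 0.5306
  = 0.9544 bits
H(X,Y) = -[(1/4)·log₂(1/4) + (1/4)·log₂(1/4) + (3/8)·log₂(3/8) + (1/8)·log₂(1/8)]
  = 0.5000 + 0.5000 + 0.5306 + 0.3750
  = 1.9056 bits

I(X;Y) = H(X) + H(Y) - H(X,Y)
  = 1.0000 + 0.9544 - 1.9056
  = 0.0488 bits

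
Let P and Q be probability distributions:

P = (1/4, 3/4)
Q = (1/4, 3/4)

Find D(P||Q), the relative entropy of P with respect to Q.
D(P||Q) = Σ P(i) log₂(P(i)/Q(i))
  i=0: (1/4) × log₂((1/4)/(1/4)) = (1/4) × log₂(1) = 0.0000
  i=1: (3/4) × log₂((3/4)/(3/4)) = (3/4) × log₂(1) = 0.0000
D(P||Q) = 0.0000 + 0.0000
  = 0.0000 bits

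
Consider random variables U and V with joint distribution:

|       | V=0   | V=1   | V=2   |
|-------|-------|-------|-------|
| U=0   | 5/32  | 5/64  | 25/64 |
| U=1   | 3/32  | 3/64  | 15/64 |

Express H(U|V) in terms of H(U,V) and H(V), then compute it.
H(U|V) = H(U,V) - H(V)

Marginal P(V) (column sums):
  P(V=0) = 5/32 + 3/32 = 1/4
  P(V=1) = 5/64 + 3/64 = 1/8
  P(V=2) = 25/64 + 15/64 = 5/8

H(U,V) = -[(5/32)·log₂(5/32) + (5/64)·log₂(5/64) + (25/64)·log₂(25/64) + (3/32)·log₂(3/32) + (3/64)·log₂(3/64) + (15/64)·log₂(15/64)]
  = 0.4184 + 0.2873 + 0.5297 + 0.3202 + 0.2070 + 0.4906
  = 2.2532 bits
H(V) = -[(1/4)·log₂(1/4) + (1/8)·log₂(1/8) + (5/8)·log₂(5/8)]
  = 0.5000 + 0.3750 + 0.4238
  = 1.2988 bits

H(U|V) = 2.2532 - 1.2988 = 0.9544 bits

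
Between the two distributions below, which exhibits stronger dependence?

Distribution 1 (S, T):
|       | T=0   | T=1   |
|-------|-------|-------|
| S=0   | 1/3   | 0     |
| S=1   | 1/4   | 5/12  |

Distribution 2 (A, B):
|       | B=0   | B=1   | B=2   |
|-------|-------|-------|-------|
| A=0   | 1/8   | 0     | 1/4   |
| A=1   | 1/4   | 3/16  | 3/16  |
Distribution 1 (S, T):
Marginal P(S) (row sums):
  P(S=0) = 1/3 + 0 = 1/3
  P(S=1) = 1/4 + 5/12 = 2/3
Marginal P(T) (column sums):
  P(T=0) = 1/3 + 1/4 = 7/12
  P(T=1) = 0 + 5/12 = 5/12

H(S) = -[(1/3)·log₂(1/3) + (2/3)·log₂(2/3)]
  = 0.5283 + 0.3900
  = 0.9183 bits
H(T) = -[(7/12)·log₂(7/12) + (5/12)·log₂(5/12)]
  = 0.4536 + 0.5263
  = 0.9799 bits
H(S,T) = -[(1/3)·log₂(1/3) + (1/4)·log₂(1/4) + (5/12)·log₂(5/12)]
  = 0.5283 + 0.5000 + 0.5263
  = 1.5546 bits

I(S;T) = H(S) + H(T) - H(S,T)
  = 0.9183 + 0.9799 - 1.5546
  = 0.3436 bits

Distribution 2 (A, B):
Marginal P(A) (row sums):
  P(A=0) = 1/8 + 0 + 1/4 = 3/8
  P(A=1) = 1/4 + 3/16 + 3/16 = 5/8
Marginal P(B) (column sums):
  P(B=0) = 1/8 + 1/4 = 3/8
  P(B=1) = 0 + 3/16 = 3/16
  P(B=2) = 1/4 + 3/16 = 7/16

H(A) = -[(3/8)·log₂(3/8) + (5/8)·log₂(5/8)]
  = 0.5306 + 0.4238
  = 0.9544 bits
H(B) = -[(3/8)·log₂(3/8) + (3/16)·log₂(3/16) + (7/16)·log₂(7/16)]
  = 0.5306 + 0.4528 + 0.5218
  = 1.5052 bits
H(A,B) = -[(1/8)·log₂(1/8) + (1/4)·log₂(1/4) + (1/4)·log₂(1/4) + (3/16)·log₂(3/16) + (3/16)·log₂(3/16)]
  = 0.3750 + 0.5000 + 0.5000 + 0.4528 + 0.4528
  = 2.2806 bits

I(A;B) = H(A) + H(B) - H(A,B)
  = 0.9544 + 1.5052 - 2.2806
  = 0.1790 bits

I(S;T) = 0.3436 bits > I(A;B) = 0.1790 bits, so (S, T) has the higher mutual information (stronger dependence).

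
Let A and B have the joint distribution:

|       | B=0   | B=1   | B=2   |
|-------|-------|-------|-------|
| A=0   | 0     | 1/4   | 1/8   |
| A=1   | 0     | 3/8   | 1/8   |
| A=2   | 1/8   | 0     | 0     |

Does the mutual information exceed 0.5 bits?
Marginal P(A) (row sums):
  P(A=0) = 0 + 1/4 + 1/8 = 3/8
  P(A=1) = 0 + 3/8 + 1/8 = 1/2
  P(A=2) = 1/8 + 0 + 0 = 1/8
Marginal P(B) (column sums):
  P(B=0) = 0 + 0 + 1/8 = 1/8
  P(B=1) = 1/4 + 3/8 + 0 = 5/8
  P(B=2) = 1/8 + 1/8 + 0 = 1/4

H(A) = -[(3/8)·log₂(3/8) + (1/2)·log₂(1/2) + (1/8)·log₂(1/8)]
  = 0.5306 + 0.5000 + 0.3750
  = 1.4056 bits
H(B) = -[(1/8)·log₂(1/8) + (5/8)·log₂(5/8) + (1/4)·log₂(1/4)]
  = 0.3750 + 0.4238 + 0.5000
  = 1.2988 bits
H(A,B) = -[(1/4)·log₂(1/4) + (1/8)·log₂(1/8) + (3/8)·log₂(3/8) + (1/8)·log₂(1/8) + (1/8)·log₂(1/8)]
  = 0.5000 + 0.3750 + 0.5306 + 0.3750 + 0.3750
  = 2.1556 bits

I(A;B) = H(A) + H(B) - H(A,B)
  = 1.4056 + 1.2988 - 2.1556
  = 0.5488 bits

Yes. I(A;B) = 0.5488 bits, which is > 0.5 bits.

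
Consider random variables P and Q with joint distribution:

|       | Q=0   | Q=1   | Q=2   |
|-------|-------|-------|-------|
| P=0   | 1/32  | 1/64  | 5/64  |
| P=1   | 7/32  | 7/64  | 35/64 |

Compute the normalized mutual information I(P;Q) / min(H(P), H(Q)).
Marginal P(P) (row sums):
  P(P=0) = 1/32 + 1/64 + 5/64 = 1/8
  P(P=1) = 7/32 + 7/64 + 35/64 = 7/8
Marginal P(Q) (column sums):
  P(Q=0) = 1/32 + 7/32 = 1/4
  P(Q=1) = 1/64 + 7/64 = 1/8
  P(Q=2) = 5/64 + 35/64 = 5/8

H(P) = -[(1/8)·log₂(1/8) + (7/8)·log₂(7/8)]
  = 0.3750 + 0.1686
  = 0.5436 bits
H(Q) = -[(1/4)·log₂(1/4) + (1/8)·log₂(1/8) + (5/8)·log₂(5/8)]
  = 0.5000 + 0.3750 + 0.4238
  = 1.2988 bits
H(P,Q) = -[(1/32)·log₂(1/32) + (1/64)·log₂(1/64) + (5/64)·log₂(5/64) + (7/32)·log₂(7/32) + (7/64)·log₂(7/64) + (35/64)·log₂(35/64)]
  = 0.1563 + 0.0938 + 0.2873 + 0.4796 + 0.3492 + 0.4762
  = 1.8424 bits

I(P;Q) = H(P) + H(Q) - H(P,Q)
  = 0.5436 + 1.2988 - 1.8424
  = 0.0000 bits

min(H(P), H(Q)) = min(0.5436, 1.2988) = 0.5436 bits
Normalized MI = 0.0000 / 0.5436 = 0.0000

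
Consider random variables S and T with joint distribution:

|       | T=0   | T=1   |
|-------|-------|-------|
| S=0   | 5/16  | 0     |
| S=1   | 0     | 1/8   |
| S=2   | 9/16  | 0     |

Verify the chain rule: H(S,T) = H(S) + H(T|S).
Left side:
H(S,T) = -[(5/16)·log₂(5/16) + (1/8)·log₂(1/8) + (9/16)·log₂(9/16)]
  = 0.5244 + 0.3750 + 0.4669
  = 1.3663 bits

Right side:
Marginal P(S) (row sums):
  P(S=0) = 5/16 + 0 = 5/16
  P(S=1) = 0 + 1/8 = 1/8
  P(S=2) = 9/16 + 0 = 9/16
H(S) = -[(5/16)·log₂(5/16) + (1/8)·log₂(1/8) + (9/16)·log₂(9/16)]
  = 0.5244 + 0.3750 + 0.4669
  = 1.3663 bits
H(T|S) = -Σ P(S,T)·log₂ P(T|S), where P(T|S) = P(S,T) / P(S)
  (cells with P(S,T) = 0 contribute 0)
  (S=0,T=0): P(T|S) = (5/16)/(5/16) = 1;  -(5/16)·log₂(1) = 0.0000
  (S=1,T=1): P(T|S) = (1/8)/(1/8) = 1;  -(1/8)·log₂(1) = 0.0000
  (S=2,T=0): P(T|S) = (9/16)/(9/16) = 1;  -(9/16)·log₂(1) = 0.0000
H(T|S) = 0.0000 + 0.0000 + 0.0000
  = 0.0000 bits
H(S) + H(T|S) = 1.3663 + 0.0000 = 1.3663 bits

Both sides equal 1.3663 bits, so the chain rule holds ✓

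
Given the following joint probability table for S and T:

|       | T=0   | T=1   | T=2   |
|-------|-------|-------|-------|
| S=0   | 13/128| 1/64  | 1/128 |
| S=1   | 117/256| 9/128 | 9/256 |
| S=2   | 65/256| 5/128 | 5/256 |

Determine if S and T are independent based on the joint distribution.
Marginal P(S) (row sums):
  P(S=0) = 13/128 + 1/64 + 1/128 = 1/8
  P(S=1) = 117/256 + 9/128 + 9/256 = 9/16
  P(S=2) = 65/256 + 5/128 + 5/256 = 5/16
Marginal P(T) (column sums):
  P(T=0) = 13/128 + 117/256 + 65/256 = 13/16
  P(T=1) = 1/64 + 9/128 + 5/128 = 1/8
  P(T=2) = 1/128 + 9/256 + 5/256 = 1/16

S and T are independent iff P(S=i,T=j) = P(S=i)·P(T=j) for every cell.
  P(S=0)·P(T=0) = 1/8 × 13/16 = 13/128 = P(S=0,T=0) ✓
  P(S=0)·P(T=1) = 1/8 × 1/8 = 1/64 = P(S=0,T=1) ✓
  P(S=0)·P(T=2) = 1/8 × 1/16 = 1/128 = P(S=0,T=2) ✓
  P(S=1)·P(T=0) = 9/16 × 13/16 = 117/256 = P(S=1,T=0) ✓
  P(S=1)·P(T=1) = 9/16 × 1/8 = 9/128 = P(S=1,T=1) ✓
  P(S=1)·P(T=2) = 9/16 × 1/16 = 9/256 = P(S=1,T=2) ✓
  P(S=2)·P(T=0) = 5/16 × 13/16 = 65/256 = P(S=2,T=0) ✓
  P(S=2)·P(T=1) = 5/16 × 1/8 = 5/128 = P(S=2,T=1) ✓
  P(S=2)·P(T=2) = 5/16 × 1/16 = 5/256 = P(S=2,T=2) ✓

Yes, S and T are independent: every cell factors, so I(S;T) = 0 bits.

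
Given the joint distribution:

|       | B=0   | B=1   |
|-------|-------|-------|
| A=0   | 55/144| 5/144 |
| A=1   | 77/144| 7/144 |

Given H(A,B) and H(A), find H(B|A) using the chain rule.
From the chain rule: H(A,B) = H(A) + H(B|A)
Therefore: H(B|A) = H(A,B) - H(A)

H(A,B) = -[(55/144)·log₂(55/144) + (5/144)·log₂(5/144) + (77/144)·log₂(77/144) + (7/144)·log₂(7/144)]
  = 0.5304 + 0.1683 + 0.4829 + 0.2121
  = 1.3937 bits
Marginal P(A) (row sums):
  P(A=0) = 55/144 + 5/144 = 5/12
  P(A=1) = 77/144 + 7/144 = 7/12
H(A) = -[(5/12)·log₂(5/12) + (7/12)·log₂(7/12)]
  = 0.5263 + 0.4536
  = 0.9799 bits

H(B|A) = 1.3937 - 0.9799 = 0.4138 bits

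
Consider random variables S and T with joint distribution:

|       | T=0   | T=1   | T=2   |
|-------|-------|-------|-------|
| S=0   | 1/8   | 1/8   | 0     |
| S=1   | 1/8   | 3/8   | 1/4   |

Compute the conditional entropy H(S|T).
Marginal P(T) (column sums):
  P(T=0) = 1/8 + 1/8 = 1/4
  P(T=1) = 1/8 + 3/8 = 1/2
  P(T=2) = 0 + 1/4 = 1/4

H(S|T) = -Σ P(S,T)·log₂ P(S|T), where P(S|T) = P(S,T) / P(T)
  (cells with P(S,T) = 0 contribute 0)
  (S=0,T=0): P(S|T) = (1/8)/(1/4) = 1/2;  -(1/8)·log₂(1/2) = 0.1250
  (S=0,T=1): P(S|T) = (1/8)/(1/2) = 1/4;  -(1/8)·log₂(1/4) = 0.2500
  (S=1,T=0): P(S|T) = (1/8)/(1/4) = 1/2;  -(1/8)·log₂(1/2) = 0.1250
  (S=1,T=1): P(S|T) = (3/8)/(1/2) = 3/4;  -(3/8)·log₂(3/4) = 0.1556
  (S=1,T=2): P(S|T) = (1/4)/(1/4) = 1;  -(1/4)·log₂(1) = 0.0000
H(S|T) = 0.1250 + 0.2500 + 0.1250 + 0.1556 + 0.0000
  = 0.6556 bits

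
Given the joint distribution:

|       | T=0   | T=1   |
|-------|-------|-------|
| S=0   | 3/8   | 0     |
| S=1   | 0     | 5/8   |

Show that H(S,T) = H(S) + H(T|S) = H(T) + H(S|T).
Marginal P(S) (row sums):
  P(S=0) = 3/8 + 0 = 3/8
  P(S=1) = 0 + 5/8 = 5/8
Marginal P(T) (column sums):
  P(T=0) = 3/8 + 0 = 3/8
  P(T=1) = 0 + 5/8 = 5/8

Decomposition 1: H(S) + H(T|S)
H(S) = -[(3/8)·log₂(3/8) + (5/8)·log₂(5/8)]
  = 0.5306 + 0.4238
  = 0.9544 bits
H(T|S) = -Σ P(S,T)·log₂ P(T|S), where P(T|S) = P(S,T) / P(S)
  (cells with P(S,T) = 0 contribute 0)
  (S=0,T=0): P(T|S) = (3/8)/(3/8) = 1;  -(3/8)·log₂(1) = 0.0000
  (S=1,T=1): P(T|S) = (5/8)/(5/8) = 1;  -(5/8)·log₂(1) = 0.0000
H(T|S) = 0.0000 + 0.0000
  = 0.0000 bits
H(S) + H(T|S) = 0.9544 + 0.0000 = 0.9544 bits

Decomposition 2: H(T) + H(S|T)
H(T) = -[(3/8)·log₂(3/8) + (5/8)·log₂(5/8)]
  = 0.5306 + 0.4238
  = 0.9544 bits
H(S|T) = -Σ P(S,T)·log₂ P(S|T), where P(S|T) = P(S,T) / P(T)
  (cells with P(S,T) = 0 contribute 0)
  (S=0,T=0): P(S|T) = (3/8)/(3/8) = 1;  -(3/8)·log₂(1) = 0.0000
  (S=1,T=1): P(S|T) = (5/8)/(5/8) = 1;  -(5/8)·log₂(1) = 0.0000
H(S|T) = 0.0000 + 0.0000
  = 0.0000 bits
H(T) + H(S|T) = 0.9544 + 0.0000 = 0.9544 bits

Direct computation of the joint entropy:
H(S,T) = -[(3/8)·log₂(3/8) + (5/8)·log₂(5/8)]
  = 0.5306 + 0.4238
  = 0.9544 bits

All three agree: H(S,T) = 0.9544 bits ✓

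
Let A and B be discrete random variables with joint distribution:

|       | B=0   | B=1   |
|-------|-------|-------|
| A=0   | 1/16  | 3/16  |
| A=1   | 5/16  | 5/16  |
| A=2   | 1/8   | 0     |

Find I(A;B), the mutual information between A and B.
Marginal P(A) (row sums):
  P(A=0) = 1/16 + 3/16 = 1/4
  P(A=1) = 5/16 + 5/16 = 5/8
  P(A=2) = 1/8 + 0 = 1/8
Marginal P(B) (column sums):
  P(B=0) = 1/16 + 5/16 + 1/8 = 1/2
  P(B=1) = 3/16 + 5/16 + 0 = 1/2

H(A) = -[(1/4)·log₂(1/4) + (5/8)·log₂(5/8) + (1/8)·log₂(1/8)]
  = 0.5000 + 0.4238 + 0.3750
  = 1.2988 bits
H(B) = -[(1/2)·log₂(1/2) + (1/2)·log₂(1/2)]
  = 0.5000 + 0.5000
  = 1.0000 bits
H(A,B) = -[(1/16)·log₂(1/16) + (3/16)·log₂(3/16) + (5/16)·log₂(5/16) + (5/16)·log₂(5/16) + (1/8)·log₂(1/8)]
  = 0.2500 + 0.4528 + 0.5244 + 0.5244 + 0.3750
  = 2.1266 bits

I(A;B) = H(A) + H(B) - H(A,B)
  = 1.2988 + 1.0000 - 2.1266
  = 0.1722 bits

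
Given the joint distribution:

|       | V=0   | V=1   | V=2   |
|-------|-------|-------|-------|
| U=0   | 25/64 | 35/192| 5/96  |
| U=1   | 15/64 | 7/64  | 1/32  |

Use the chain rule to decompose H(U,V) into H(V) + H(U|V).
By the chain rule: H(U,V) = H(V) + H(U|V)

Marginal P(V) (column sums):
  P(V=0) = 25/64 + 15/64 = 5/8
  P(V=1) = 35/192 + 7/64 = 7/24
  P(V=2) = 5/96 + 1/32 = 1/12
H(V) = -[(5/8)·log₂(5/8) + (7/24)·log₂(7/24) + (1/12)·log₂(1/12)]
  = 0.4238 + 0.5185 + 0.2987
  = 1.2410 bits
H(U|V) = -Σ P(U,V)·log₂ P(U|V), where P(U|V) = P(U,V) / P(V)
  (U=0,V=0): P(U|V) = (25/64)/(5/8) = 5/8;  -(25/64)·log₂(5/8) = 0.2649
  (U=0,V=1): P(U|V) = (35/192)/(7/24) = 5/8;  -(35/192)·log₂(5/8) = 0.1236
  (U=0,V=2): P(U|V) = (5/96)/(1/12) = 5/8;  -(5/96)·log₂(5/8) = 0.0353
  (U=1,V=0): P(U|V) = (15/64)/(5/8) = 3/8;  -(15/64)·log₂(3/8) = 0.3316
  (U=1,V=1): P(U|V) = (7/64)/(7/24) = 3/8;  -(7/64)·log₂(3/8) = 0.1548
  (U=1,V=2): P(U|V) = (1/32)/(1/12) = 3/8;  -(1/32)·log₂(3/8) = 0.0442
H(U|V) = 0.2649 + 0.1236 + 0.0353 + 0.3316 + 0.1548 + 0.0442
  = 0.9544 bits

H(U,V) = H(V) + H(U|V) = 1.2410 + 0.9544 = 2.1954 bits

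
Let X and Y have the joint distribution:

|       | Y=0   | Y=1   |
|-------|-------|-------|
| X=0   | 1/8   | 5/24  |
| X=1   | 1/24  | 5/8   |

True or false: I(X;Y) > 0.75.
Marginal P(X) (row sums):
  P(X=0) = 1/8 + 5/24 = 1/3
  P(X=1) = 1/24 + 5/8 = 2/3
Marginal P(Y) (column sums):
  P(Y=0) = 1/8 + 1/24 = 1/6
  P(Y=1) = 5/24 + 5/8 = 5/6

H(X) = -[(1/3)·log₂(1/3) + (2/3)·log₂(2/3)]
  = 0.5283 + 0.3900
  = 0.9183 bits
H(Y) = -[(1/6)·log₂(1/6) + (5/6)·log₂(5/6)]
  = 0.4308 + 0.2192
  = 0.6500 bits
H(X,Y) = -[(1/8)·log₂(1/8) + (5/24)·log₂(5/24) + (1/24)·log₂(1/24) + (5/8)·log₂(5/8)]
  = 0.3750 + 0.4715 + 0.1910 + 0.4238
  = 1.4613 bits

I(X;Y) = H(X) + H(Y) - H(X,Y)
  = 0.9183 + 0.6500 - 1.4613
  = 0.1070 bits

False. I(X;Y) = 0.1070 bits, which is ≤ 0.75 bits.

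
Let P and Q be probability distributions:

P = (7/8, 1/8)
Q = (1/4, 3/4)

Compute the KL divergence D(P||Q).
D(P||Q) = Σ P(i) log₂(P(i)/Q(i))
  i=0: (7/8) × log₂((7/8)/(1/4)) = (7/8) × log₂(7/2) = 1.5814
  i=1: (1/8) × log₂((1/8)/(3/4)) = (1/8) × log₂(1/6) = -0.3231
D(P||Q) = 1.5814 - 0.3231
  = 1.2583 bits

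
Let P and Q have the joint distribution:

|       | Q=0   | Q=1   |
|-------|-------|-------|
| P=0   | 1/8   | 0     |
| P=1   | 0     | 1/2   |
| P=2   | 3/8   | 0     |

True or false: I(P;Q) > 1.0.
Marginal P(P) (row sums):
  P(P=0) = 1/8 + 0 = 1/8
  P(P=1) = 0 + 1/2 = 1/2
  P(P=2) = 3/8 + 0 = 3/8
Marginal P(Q) (column sums):
  P(Q=0) = 1/8 + 0 + 3/8 = 1/2
  P(Q=1) = 0 + 1/2 + 0 = 1/2

H(P) = -[(1/8)·log₂(1/8) + (1/2)·log₂(1/2) + (3/8)·log₂(3/8)]
  = 0.3750 + 0.5000 + 0.5306
  = 1.4056 bits
H(Q) = -[(1/2)·log₂(1/2) + (1/2)·log₂(1/2)]
  = 0.5000 + 0.5000
  = 1.0000 bits
H(P,Q) = -[(1/8)·log₂(1/8) + (1/2)·log₂(1/2) + (3/8)·log₂(3/8)]
  = 0.3750 + 0.5000 + 0.5306
  = 1.4056 bits

I(P;Q) = H(P) + H(Q) - H(P,Q)
  = 1.4056 + 1.0000 - 1.4056
  = 1.0000 bits

False. I(P;Q) = 1.0000 bits, which is ≤ 1.0 bits.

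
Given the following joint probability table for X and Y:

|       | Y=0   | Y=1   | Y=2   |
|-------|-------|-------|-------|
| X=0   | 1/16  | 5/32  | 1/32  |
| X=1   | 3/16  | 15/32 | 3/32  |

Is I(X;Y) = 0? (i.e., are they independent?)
Marginal P(X) (row sums):
  P(X=0) = 1/16 + 5/32 + 1/32 = 1/4
  P(X=1) = 3/16 + 15/32 + 3/32 = 3/4
Marginal P(Y) (column sums):
  P(Y=0) = 1/16 + 3/16 = 1/4
  P(Y=1) = 5/32 + 15/32 = 5/8
  P(Y=2) = 1/32 + 3/32 = 1/8

X and Y are independent iff P(X=i,Y=j) = P(X=i)·P(Y=j) for every cell.
  P(X=0)·P(Y=0) = 1/4 × 1/4 = 1/16 = P(X=0,Y=0) ✓
  P(X=0)·P(Y=1) = 1/4 × 5/8 = 5/32 = P(X=0,Y=1) ✓
  P(X=0)·P(Y=2) = 1/4 × 1/8 = 1/32 = P(X=0,Y=2) ✓
  P(X=1)·P(Y=0) = 3/4 × 1/4 = 3/16 = P(X=1,Y=0) ✓
  P(X=1)·P(Y=1) = 3/4 × 5/8 = 15/32 = P(X=1,Y=1) ✓
  P(X=1)·P(Y=2) = 3/4 × 1/8 = 3/32 = P(X=1,Y=2) ✓

Yes, X and Y are independent: every cell factors, so I(X;Y) = 0 bits.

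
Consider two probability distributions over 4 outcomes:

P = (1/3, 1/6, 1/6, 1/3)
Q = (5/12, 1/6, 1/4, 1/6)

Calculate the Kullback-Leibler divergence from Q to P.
D(P||Q) = Σ P(i) log₂(P(i)/Q(i))
  i=0: (1/3) × log₂((1/3)/(5/12)) = (1/3) × log₂(4/5) = -0.1073
  i=1: (1/6) × log₂((1/6)/(1/6)) = (1/6) × log₂(1) = 0.0000
  i=2: (1/6) × log₂((1/6)/(1/4)) = (1/6) × log₂(2/3) = -0.0975
  i=3: (1/3) × log₂((1/3)/(1/6)) = (1/3) × log₂(2) = 0.3333
D(P||Q) = -0.1073 + 0.0000 - 0.0975 + 0.3333
  = 0.1285 bits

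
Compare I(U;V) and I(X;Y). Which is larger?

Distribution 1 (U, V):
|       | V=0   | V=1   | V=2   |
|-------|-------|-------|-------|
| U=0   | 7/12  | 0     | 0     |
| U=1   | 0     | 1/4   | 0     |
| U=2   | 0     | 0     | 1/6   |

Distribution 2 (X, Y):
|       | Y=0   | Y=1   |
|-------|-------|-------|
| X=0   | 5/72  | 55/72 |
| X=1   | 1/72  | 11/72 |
Distribution 1 (U, V):
Marginal P(U) (row sums):
  P(U=0) = 7/12 + 0 + 0 = 7/12
  P(U=1) = 0 + 1/4 + 0 = 1/4
  P(U=2) = 0 + 0 + 1/6 = 1/6
Marginal P(V) (column sums):
  P(V=0) = 7/12 + 0 + 0 = 7/12
  P(V=1) = 0 + 1/4 + 0 = 1/4
  P(V=2) = 0 + 0 + 1/6 = 1/6

H(U) = -[(7/12)·log₂(7/12) + (1/4)·log₂(1/4) + (1/6)·log₂(1/6)]
  = 0.4536 + 0.5000 + 0.4308
  = 1.3844 bits
H(V) = -[(7/12)·log₂(7/12) + (1/4)·log₂(1/4) + (1/6)·log₂(1/6)]
  = 0.4536 + 0.5000 + 0.4308
  = 1.3844 bits
H(U,V) = -[(7/12)·log₂(7/12) + (1/4)·log₂(1/4) + (1/6)·log₂(1/6)]
  = 0.4536 + 0.5000 + 0.4308
  = 1.3844 bits

I(U;V) = H(U) + H(V) - H(U,V)
  = 1.3844 + 1.3844 - 1.3844
  = 1.3844 bits

Distribution 2 (X, Y):
Marginal P(X) (row sums):
  P(X=0) = 5/72 + 55/72 = 5/6
  P(X=1) = 1/72 + 11/72 = 1/6
Marginal P(Y) (column sums):
  P(Y=0) = 5/72 + 1/72 = 1/12
  P(Y=1) = 55/72 + 11/72 = 11/12

H(X) = -[(5/6)·log₂(5/6) + (1/6)·log₂(1/6)]
  = 0.2192 + 0.4308
  = 0.6500 bits
H(Y) = -[(1/12)·log₂(1/12) + (11/12)·log₂(11/12)]
  = 0.2987 + 0.1151
  = 0.4138 bits
H(X,Y) = -[(5/72)·log₂(5/72) + (55/72)·log₂(55/72) + (1/72)·log₂(1/72) + (11/72)·log₂(11/72)]
  = 0.2672 + 0.2968 + 0.0857 + 0.4141
  = 1.0638 bits

I(X;Y) = H(X) + H(Y) - H(X,Y)
  = 0.6500 + 0.4138 - 1.0638
  = 0.0000 bits

I(U;V) = 1.3844 bits > I(X;Y) = 0.0000 bits, so (U, V) has the higher mutual information (stronger dependence).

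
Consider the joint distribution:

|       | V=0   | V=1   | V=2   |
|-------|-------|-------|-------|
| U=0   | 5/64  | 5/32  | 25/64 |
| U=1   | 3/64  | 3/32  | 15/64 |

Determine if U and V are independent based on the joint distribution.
Marginal P(U) (row sums):
  P(U=0) = 5/64 + 5/32 + 25/64 = 5/8
  P(U=1) = 3/64 + 3/32 + 15/64 = 3/8
Marginal P(V) (column sums):
  P(V=0) = 5/64 + 3/64 = 1/8
  P(V=1) = 5/32 + 3/32 = 1/4
  P(V=2) = 25/64 + 15/64 = 5/8

U and V are independent iff P(U=i,V=j) = P(U=i)·P(V=j) for every cell.
  P(U=0)·P(V=0) = 5/8 × 1/8 = 5/64 = P(U=0,V=0) ✓
  P(U=0)·P(V=1) = 5/8 × 1/4 = 5/32 = P(U=0,V=1) ✓
  P(U=0)·P(V=2) = 5/8 × 5/8 = 25/64 = P(U=0,V=2) ✓
  P(U=1)·P(V=0) = 3/8 × 1/8 = 3/64 = P(U=1,V=0) ✓
  P(U=1)·P(V=1) = 3/8 × 1/4 = 3/32 = P(U=1,V=1) ✓
  P(U=1)·P(V=2) = 3/8 × 5/8 = 15/64 = P(U=1,V=2) ✓

Yes, U and V are independent: every cell factors, so I(U;V) = 0 bits.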